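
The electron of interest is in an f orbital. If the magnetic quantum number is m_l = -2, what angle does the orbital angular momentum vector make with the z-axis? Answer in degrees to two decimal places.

An f state has l = 3.
|L| = √(l(l+1)) ℏ = 2√3 ℏ.
L_z = m_l ℏ = −2ℏ.
cos θ = L_z/|L| = -2/√12, so θ ≈ 125.26°.

θ ≈ 125.26°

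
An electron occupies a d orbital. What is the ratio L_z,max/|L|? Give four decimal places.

A d state has l = 2.
|L| = √6 ℏ ≈ 2.4495ℏ, while L_z,max = lℏ = 2ℏ.
L_z,max/|L| = 2/√6 = 0.8165.

L_z,max/|L| = 0.8165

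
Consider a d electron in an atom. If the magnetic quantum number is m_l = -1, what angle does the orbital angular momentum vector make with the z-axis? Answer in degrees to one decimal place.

θ ≈ 114.1°

The letter d corresponds to l = 2.
|L| = ℏ√(l(l+1)) = √6 ℏ.
L_z = m_l ℏ = −1ℏ.
cos θ = L_z/|L| = -1/√6, so θ ≈ 114.1°.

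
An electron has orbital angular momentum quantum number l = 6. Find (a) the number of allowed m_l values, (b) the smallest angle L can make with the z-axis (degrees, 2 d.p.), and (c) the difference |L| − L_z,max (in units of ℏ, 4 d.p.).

13 values; θ_min ≈ 22.21°; |L|−L_z,max ≈ 0.4807ℏ

There are 2l+1 = 13 values of m_l.
cos θ_min = 6/√42, so θ_min ≈ 22.21°.
|L| − L_z,max = (√42 − 6)ℏ ≈ 0.4807ℏ.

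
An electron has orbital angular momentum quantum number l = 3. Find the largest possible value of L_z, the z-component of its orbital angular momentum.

L_z = m_l ℏ with m_l ∈ {−3, …, 3}; the maximum is m_l = 3.

L_z,max = 3ℏ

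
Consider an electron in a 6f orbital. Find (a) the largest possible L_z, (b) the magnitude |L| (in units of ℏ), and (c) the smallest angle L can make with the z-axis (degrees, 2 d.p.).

L_z,max = 3ℏ; |L| = 2√3 ℏ ≈ 3.464ℏ; θ_min ≈ 30.00°

6f means n = 6, l = 3.
L_z,max = lℏ = 3ℏ.
|L| = ℏ√(3·4) = 2√3 ℏ ≈ 3.464ℏ.
cos θ_min = 3/√12, so θ_min ≈ 30.00°.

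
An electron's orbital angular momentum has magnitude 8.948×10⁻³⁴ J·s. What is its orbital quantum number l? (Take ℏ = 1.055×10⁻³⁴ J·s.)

l = 8

In units of ℏ, |L| ≈ 8.482.
l(l+1) ≈ 8.482² ≈ 71.94, so l = 8.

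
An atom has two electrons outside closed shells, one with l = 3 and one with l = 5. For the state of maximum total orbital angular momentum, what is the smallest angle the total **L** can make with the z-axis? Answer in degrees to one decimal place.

θ_min ≈ 19.5°

The total orbital quantum number L ranges from |l₁ − l₂| to l₁ + l₂ in integer steps.
Allowed values: L = 2, 3, 4, 5, 6, 7, 8.
The maximum is L = 8, with |L_tot| = ℏ√(8·9) = 6√2 ℏ.
The minimum angle with z is arccos(8/√72) ≈ 19.5°.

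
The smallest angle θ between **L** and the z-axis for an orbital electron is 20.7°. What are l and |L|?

l = 7, |L| = 2√14 ℏ ≈ 7.483ℏ

cos θ_min = l/√(l(l+1)) = √(l/(l+1)), so l/(l+1) = cos²(20.7°) = 0.8751.
Thus l = 0.8751/(1 − 0.8751) ≈ 7.
Then |L| = ℏ√(7·8) = 2√14 ℏ.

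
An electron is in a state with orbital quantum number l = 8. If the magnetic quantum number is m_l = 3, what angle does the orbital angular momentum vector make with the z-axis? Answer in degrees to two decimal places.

θ ≈ 69.30°

|L| = ℏ√(l(l+1)) = 6√2 ℏ.
L_z = m_l ℏ = 3ℏ.
cos θ = L_z/|L| = 3/√72, so θ ≈ 69.30°.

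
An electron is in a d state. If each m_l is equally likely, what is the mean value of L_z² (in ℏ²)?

⟨L_z²⟩ = 2 ℏ²

A d state has l = 2.
m_l ∈ {-2, -1, 0, 1, 2}.
⟨L_z²⟩ = ℏ²·(Σ m_l²)/(2l+1) = ℏ²·10/5 = 2ℏ².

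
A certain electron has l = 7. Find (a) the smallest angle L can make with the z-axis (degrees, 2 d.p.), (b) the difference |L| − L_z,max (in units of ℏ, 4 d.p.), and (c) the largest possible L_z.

cos θ_min = 7/√56, so θ_min ≈ 20.70°.
|L| − L_z,max = (2√14 − 7)ℏ ≈ 0.4833ℏ.
L_z,max = lℏ = 7ℏ.

θ_min ≈ 20.70°; |L|−L_z,max ≈ 0.4833ℏ; L_z,max = 7ℏ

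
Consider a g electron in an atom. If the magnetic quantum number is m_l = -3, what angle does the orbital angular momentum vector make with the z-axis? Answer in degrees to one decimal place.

θ ≈ 132.1°

A g state has l = 4.
|L| = √(l(l+1)) ℏ = 2√5 ℏ.
L_z = m_l ℏ = −3ℏ.
cos θ = L_z/|L| = -3/√20, so θ ≈ 132.1°.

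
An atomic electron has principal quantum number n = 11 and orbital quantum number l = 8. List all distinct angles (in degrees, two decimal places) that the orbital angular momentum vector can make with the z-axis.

θ ∈ {19.47°, 34.42°, 45.00°, 53.90°, 61.87°, 69.30°, 76.37°, 83.23°, 90.00°, 96.77°, 103.63°, 110.70°, 118.13°, 126.10°, 135.00°, 145.58°, 160.53°}

|L| = √(l(l+1)) ℏ = 6√2 ℏ.
cos θ = m_l/√72 for each m_l ∈ {-8, -7, -6, -5, -4, -3, -2, -1, 0, 1, 2, 3, 4, 5, 6, 7, 8}.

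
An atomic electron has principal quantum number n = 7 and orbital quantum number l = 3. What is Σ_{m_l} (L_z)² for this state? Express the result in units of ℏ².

m_l runs from −3 to 3, i.e. {-3, -2, -1, 0, 1, 2, 3}.
Summing m² from −3 to 3: Σ m_l² = 28.

Σ(L_z)² = 28 ℏ²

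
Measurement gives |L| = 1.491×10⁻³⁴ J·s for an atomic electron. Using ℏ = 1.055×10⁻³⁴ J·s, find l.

l = 1

In units of ℏ, |L| ≈ 1.413.
(|L|/ℏ)² = l(l+1) ≈ 2.00 ⇒ l = 1.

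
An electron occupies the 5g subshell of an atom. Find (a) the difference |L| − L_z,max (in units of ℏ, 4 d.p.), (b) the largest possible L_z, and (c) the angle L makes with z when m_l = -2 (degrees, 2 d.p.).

The 5g subshell has l = 4.
|L| − L_z,max = (2√5 − 4)ℏ ≈ 0.4721ℏ.
L_z,max = lℏ = 4ℏ.
For m_l = -2: cos θ = -2/√20, θ ≈ 116.57°.

|L|−L_z,max ≈ 0.4721ℏ; L_z,max = 4ℏ; θ(m_l=-2) ≈ 116.57°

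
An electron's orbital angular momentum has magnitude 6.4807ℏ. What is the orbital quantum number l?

l = 6

(|L|/ℏ)² = l(l+1) = 42.
l² + l − 42 = 0 ⇒ l = 6.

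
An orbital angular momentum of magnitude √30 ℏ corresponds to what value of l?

|L| = ℏ√(l(l+1)), so l(l+1) = 30.
Solving: l = 5.

l = 5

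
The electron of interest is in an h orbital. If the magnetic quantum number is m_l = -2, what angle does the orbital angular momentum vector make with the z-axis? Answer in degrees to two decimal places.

θ ≈ 111.42°

An h state has l = 5.
|L| = √(l(l+1)) ℏ = √30 ℏ.
L_z = m_l ℏ = −2ℏ.
cos θ = L_z/|L| = -2/√30, so θ ≈ 111.42°.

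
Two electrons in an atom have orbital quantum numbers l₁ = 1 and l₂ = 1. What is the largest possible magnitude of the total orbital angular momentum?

L runs from |1 − 1| = 0 to 1 + 1 = 2.
So L can be 0, 1, 2.
The largest magnitude corresponds to L = 2: |L_tot| = ℏ√(2·3) = √6 ℏ.

|L_tot|_max = √6 ℏ ≈ 2.449ℏ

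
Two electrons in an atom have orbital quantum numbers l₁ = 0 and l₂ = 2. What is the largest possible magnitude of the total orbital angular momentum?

|L_tot|_max = √6 ℏ ≈ 2.449ℏ

By the triangle rule, |l₁ − l₂| ≤ L ≤ l₁ + l₂.
L ∈ {2}.
The largest magnitude corresponds to L = 2: |L_tot| = ℏ√(2·3) = √6 ℏ.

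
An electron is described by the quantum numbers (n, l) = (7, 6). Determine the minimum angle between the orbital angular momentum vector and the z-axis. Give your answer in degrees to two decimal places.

|L| = √(l(l+1)) ℏ = √42 ℏ.
The smallest angle corresponds to the largest L_z, i.e. m_l = l = 6, giving L_z = 6ℏ.
cos θ_min = 6/√42, so θ_min ≈ 22.21°.

θ_min ≈ 22.21°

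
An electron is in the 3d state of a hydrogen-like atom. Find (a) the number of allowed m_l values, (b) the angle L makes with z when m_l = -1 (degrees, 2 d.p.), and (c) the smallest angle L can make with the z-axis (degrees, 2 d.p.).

5 values; θ(m_l=-1) ≈ 114.09°; θ_min ≈ 35.26°

The 3d subshell has l = 2.
There are 2l+1 = 5 values of m_l.
For m_l = -1: cos θ = -1/√6, θ ≈ 114.09°.
cos θ_min = 2/√6, so θ_min ≈ 35.26°.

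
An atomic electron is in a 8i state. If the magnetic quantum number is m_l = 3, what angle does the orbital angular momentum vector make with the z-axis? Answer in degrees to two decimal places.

The 8i subshell has l = 6.
|L| = √(l(l+1)) ℏ = √42 ℏ.
L_z = m_l ℏ = 3ℏ.
cos θ = L_z/|L| = 3/√42, so θ ≈ 62.42°.

θ ≈ 62.42°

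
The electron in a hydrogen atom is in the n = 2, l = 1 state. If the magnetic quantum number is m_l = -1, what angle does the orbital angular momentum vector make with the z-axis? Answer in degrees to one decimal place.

θ ≈ 135.0°

|L| = ℏ√(l(l+1)) = √2 ℏ.
L_z = m_l ℏ = −1ℏ.
cos θ = L_z/|L| = -1/√2, so θ ≈ 135.0°.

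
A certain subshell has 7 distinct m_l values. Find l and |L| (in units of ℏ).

l = 3, |L| = 2√3 ℏ ≈ 3.464ℏ

Since there are 2l+1 = 7 values of m_l, l = 3.
Then |L| = √(l(l+1)) ℏ = 2√3 ℏ.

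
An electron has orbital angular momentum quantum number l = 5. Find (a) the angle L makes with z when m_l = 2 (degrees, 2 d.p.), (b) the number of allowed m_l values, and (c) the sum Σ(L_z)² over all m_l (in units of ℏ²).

For m_l = 2: cos θ = 2/√30, θ ≈ 68.58°.
There are 2l+1 = 11 values of m_l.
Σ m_l² = 110, so Σ(L_z)² = 110 ℏ².

θ(m_l=2) ≈ 68.58°; 11 values; Σ(L_z)² = 110 ℏ²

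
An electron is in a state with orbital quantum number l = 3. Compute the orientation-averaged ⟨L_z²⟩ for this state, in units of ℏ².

m_l runs from −3 to 3, i.e. {-3, -2, -1, 0, 1, 2, 3}.
Average of L_z² over 7 states: 28/7 ℏ² = 4 ℏ².

⟨L_z²⟩ = 4 ℏ²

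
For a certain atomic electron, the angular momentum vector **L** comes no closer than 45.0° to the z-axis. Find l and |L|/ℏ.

l = 1, |L| = √2 ℏ ≈ 1.414ℏ

cos θ_min = l/√(l(l+1)) = √(l/(l+1)), so l/(l+1) = cos²(45.0°) = 0.5000.
Thus l = 0.5000/(1 − 0.5000) ≈ 1.
Then |L| = ℏ√(1·2) = √2 ℏ.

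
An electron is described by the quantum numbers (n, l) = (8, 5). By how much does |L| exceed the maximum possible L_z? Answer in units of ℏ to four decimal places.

|L| − L_z,max ≈ 0.4772ℏ

|L| = √30 ℏ ≈ 5.4772ℏ, while L_z,max = lℏ = 5ℏ.
The difference is (√30 − 5)ℏ ≈ 0.4772ℏ.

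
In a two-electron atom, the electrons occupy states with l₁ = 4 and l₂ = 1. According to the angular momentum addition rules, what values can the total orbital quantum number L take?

L runs from |4 − 1| = 3 to 4 + 1 = 5.
So L can be 3, 4, 5.

L = 3, 4, 5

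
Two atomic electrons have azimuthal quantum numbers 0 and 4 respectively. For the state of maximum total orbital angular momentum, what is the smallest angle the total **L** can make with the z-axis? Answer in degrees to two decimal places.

L runs from |0 − 4| = 4 to 0 + 4 = 4.
Allowed values: L = 4.
The maximum is L = 4, with |L_tot| = ℏ√(4·5) = 2√5 ℏ.
The minimum angle with z is arccos(4/√20) ≈ 26.57°.

θ_min ≈ 26.57°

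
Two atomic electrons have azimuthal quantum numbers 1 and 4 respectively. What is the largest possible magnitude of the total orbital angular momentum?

|L_tot|_max = √30 ℏ ≈ 5.477ℏ

By the triangle rule, |l₁ − l₂| ≤ L ≤ l₁ + l₂.
Allowed values: L = 3, 4, 5.
The largest magnitude corresponds to L = 5: |L_tot| = ℏ√(5·6) = √30 ℏ.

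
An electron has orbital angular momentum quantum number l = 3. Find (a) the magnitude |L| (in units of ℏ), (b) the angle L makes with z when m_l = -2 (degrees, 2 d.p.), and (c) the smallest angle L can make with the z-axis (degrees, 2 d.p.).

|L| = ℏ√(3·4) = 2√3 ℏ ≈ 3.464ℏ.
For m_l = -2: cos θ = -2/√12, θ ≈ 125.26°.
cos θ_min = 3/√12, so θ_min ≈ 30.00°.

|L| = 2√3 ℏ ≈ 3.464ℏ; θ(m_l=-2) ≈ 125.26°; θ_min ≈ 30.00°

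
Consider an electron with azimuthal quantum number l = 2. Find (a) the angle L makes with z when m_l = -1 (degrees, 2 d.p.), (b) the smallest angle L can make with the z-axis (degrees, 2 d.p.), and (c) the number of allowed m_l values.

For m_l = -1: cos θ = -1/√6, θ ≈ 114.09°.
cos θ_min = 2/√6, so θ_min ≈ 35.26°.
There are 2l+1 = 5 values of m_l.

θ(m_l=-1) ≈ 114.09°; θ_min ≈ 35.26°; 5 values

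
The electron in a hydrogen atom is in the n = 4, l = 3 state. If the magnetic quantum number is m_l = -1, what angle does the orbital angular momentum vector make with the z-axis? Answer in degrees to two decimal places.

|L| = ℏ√(l(l+1)) = 2√3 ℏ.
L_z = m_l ℏ = −1ℏ.
cos θ = L_z/|L| = -1/√12, so θ ≈ 106.78°.

θ ≈ 106.78°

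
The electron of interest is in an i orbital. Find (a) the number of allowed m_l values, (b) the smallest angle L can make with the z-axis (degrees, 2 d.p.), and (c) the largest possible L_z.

For an i orbital, l = 6.
There are 2l+1 = 13 values of m_l.
cos θ_min = 6/√42, so θ_min ≈ 22.21°.
L_z,max = lℏ = 6ℏ.

13 values; θ_min ≈ 22.21°; L_z,max = 6ℏ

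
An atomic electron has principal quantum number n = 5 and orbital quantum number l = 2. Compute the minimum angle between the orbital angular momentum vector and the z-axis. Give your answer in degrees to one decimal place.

|L| = √(l(l+1)) ℏ = √6 ℏ.
The smallest angle corresponds to the largest L_z, i.e. m_l = l = 2, giving L_z = 2ℏ.
cos θ_min = 2/√6, so θ_min ≈ 35.3°.

θ_min ≈ 35.3°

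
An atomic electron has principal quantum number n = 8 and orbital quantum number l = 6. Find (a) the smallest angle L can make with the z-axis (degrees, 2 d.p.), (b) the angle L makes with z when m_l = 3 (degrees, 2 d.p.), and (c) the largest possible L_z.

cos θ_min = 6/√42, so θ_min ≈ 22.21°.
For m_l = 3: cos θ = 3/√42, θ ≈ 62.42°.
L_z,max = lℏ = 6ℏ.

θ_min ≈ 22.21°; θ(m_l=3) ≈ 62.42°; L_z,max = 6ℏ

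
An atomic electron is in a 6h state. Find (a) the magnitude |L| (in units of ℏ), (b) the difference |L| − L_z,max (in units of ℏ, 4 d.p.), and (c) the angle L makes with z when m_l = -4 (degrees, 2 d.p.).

|L| = √30 ℏ ≈ 5.477ℏ; |L|−L_z,max ≈ 0.4772ℏ; θ(m_l=-4) ≈ 136.91°

The 6h subshell has l = 5.
|L| = ℏ√(5·6) = √30 ℏ ≈ 5.477ℏ.
|L| − L_z,max = (√30 − 5)ℏ ≈ 0.4772ℏ.
For m_l = -4: cos θ = -4/√30, θ ≈ 136.91°.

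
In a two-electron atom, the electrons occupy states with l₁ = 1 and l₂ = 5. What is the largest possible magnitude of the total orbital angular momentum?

Angular momentum addition gives L = |l₁ − l₂|, …, l₁ + l₂.
So L can be 4, 5, 6.
The largest magnitude corresponds to L = 6: |L_tot| = ℏ√(6·7) = √42 ℏ.

|L_tot|_max = √42 ℏ ≈ 6.481ℏ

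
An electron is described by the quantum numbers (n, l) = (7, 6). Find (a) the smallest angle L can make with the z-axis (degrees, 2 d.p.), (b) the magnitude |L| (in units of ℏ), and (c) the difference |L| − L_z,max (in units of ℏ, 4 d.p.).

cos θ_min = 6/√42, so θ_min ≈ 22.21°.
|L| = ℏ√(6·7) = √42 ℏ ≈ 6.481ℏ.
|L| − L_z,max = (√42 − 6)ℏ ≈ 0.4807ℏ.

θ_min ≈ 22.21°; |L| = √42 ℏ ≈ 6.481ℏ; |L|−L_z,max ≈ 0.4807ℏ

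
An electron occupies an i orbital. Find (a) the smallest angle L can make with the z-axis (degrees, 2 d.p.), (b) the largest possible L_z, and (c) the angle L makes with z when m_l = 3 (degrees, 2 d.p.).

θ_min ≈ 22.21°; L_z,max = 6ℏ; θ(m_l=3) ≈ 62.42°

I corresponds to l = 6.
cos θ_min = 6/√42, so θ_min ≈ 22.21°.
L_z,max = lℏ = 6ℏ.
For m_l = 3: cos θ = 3/√42, θ ≈ 62.42°.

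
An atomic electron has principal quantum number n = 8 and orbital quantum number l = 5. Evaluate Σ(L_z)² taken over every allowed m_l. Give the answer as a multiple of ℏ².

Σ(L_z)² = 110 ℏ²

The allowed m_l values are -5, -4, -3, -2, -1, 0, 1, 2, 3, 4, 5.
Σ m_l² = l(l+1)(2l+1)/3 = 5·6·11/3 = 110.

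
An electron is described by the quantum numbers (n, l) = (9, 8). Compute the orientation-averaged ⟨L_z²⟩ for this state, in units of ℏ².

⟨L_z²⟩ = 24 ℏ²

m_l runs from −8 to 8, i.e. {-8, -7, -6, -5, -4, -3, -2, -1, 0, 1, 2, 3, 4, 5, 6, 7, 8}.
⟨L_z²⟩ = ℏ²·(Σ m_l²)/(2l+1) = ℏ²·408/17 = 24ℏ².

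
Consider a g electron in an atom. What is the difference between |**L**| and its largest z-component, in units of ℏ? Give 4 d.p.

The letter g corresponds to l = 4.
|L| = 2√5 ℏ ≈ 4.4721ℏ, while L_z,max = lℏ = 4ℏ.
The difference is (2√5 − 4)ℏ ≈ 0.4721ℏ.

|L| − L_z,max ≈ 0.4721ℏ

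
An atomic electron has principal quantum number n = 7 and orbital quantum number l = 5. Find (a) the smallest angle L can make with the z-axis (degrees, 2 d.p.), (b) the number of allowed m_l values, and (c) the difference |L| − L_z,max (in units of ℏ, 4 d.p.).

cos θ_min = 5/√30, so θ_min ≈ 24.09°.
There are 2l+1 = 11 values of m_l.
|L| − L_z,max = (√30 − 5)ℏ ≈ 0.4772ℏ.

θ_min ≈ 24.09°; 11 values; |L|−L_z,max ≈ 0.4772ℏ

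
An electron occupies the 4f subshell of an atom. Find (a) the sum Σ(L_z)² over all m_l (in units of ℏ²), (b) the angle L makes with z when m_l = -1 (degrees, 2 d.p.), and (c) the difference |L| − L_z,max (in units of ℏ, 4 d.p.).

Σ(L_z)² = 28 ℏ²; θ(m_l=-1) ≈ 106.78°; |L|−L_z,max ≈ 0.4641ℏ

The 4f subshell has l = 3.
Σ m_l² = 28, so Σ(L_z)² = 28 ℏ².
For m_l = -1: cos θ = -1/√12, θ ≈ 106.78°.
|L| − L_z,max = (2√3 − 3)ℏ ≈ 0.4641ℏ.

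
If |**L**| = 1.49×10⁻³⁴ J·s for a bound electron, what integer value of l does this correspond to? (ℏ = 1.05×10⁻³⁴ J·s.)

Dividing by ℏ: |L|/ℏ ≈ 1.419.
l(l+1) ≈ 1.419² ≈ 2.01, so l = 1.

l = 1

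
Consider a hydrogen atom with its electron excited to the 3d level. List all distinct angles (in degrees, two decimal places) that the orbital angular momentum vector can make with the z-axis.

The 3d level has l = 2.
|L| = ℏ√(l(l+1)) = √6 ℏ.
cos θ = m_l/√6 for each m_l ∈ {-2, -1, 0, 1, 2}.

θ ∈ {35.26°, 65.91°, 90.00°, 114.09°, 144.74°}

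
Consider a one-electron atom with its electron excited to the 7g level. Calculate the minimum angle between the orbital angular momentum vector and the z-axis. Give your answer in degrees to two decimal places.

θ_min ≈ 26.57°

The 7g level has l = 4.
|L| = ℏ√(l(l+1)) = 2√5 ℏ.
The smallest angle corresponds to the largest L_z, i.e. m_l = l = 4, giving L_z = 4ℏ.
cos θ_min = 4/√20, so θ_min ≈ 26.57°.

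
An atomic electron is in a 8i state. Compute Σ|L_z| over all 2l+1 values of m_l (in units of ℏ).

Σ|L_z| = 42 ℏ

The 8i subshell has l = 6.
m_l runs from −6 to 6, i.e. {-6, -5, -4, -3, -2, -1, 0, 1, 2, 3, 4, 5, 6}.
Σ|m_l| = 2(1+2+…+6) = 42.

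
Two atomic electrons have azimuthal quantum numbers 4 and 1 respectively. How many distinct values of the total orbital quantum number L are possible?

3

By the triangle rule, |l₁ − l₂| ≤ L ≤ l₁ + l₂.
Allowed values: L = 3, 4, 5.
That is 3 values.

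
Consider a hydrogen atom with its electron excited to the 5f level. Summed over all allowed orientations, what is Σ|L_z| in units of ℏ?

Σ|L_z| = 12 ℏ

The 5f level has l = 3.
m_l runs from −3 to 3, i.e. {-3, -2, -1, 0, 1, 2, 3}.
Σ|m_l| = 2(1+2+…+3) = 12.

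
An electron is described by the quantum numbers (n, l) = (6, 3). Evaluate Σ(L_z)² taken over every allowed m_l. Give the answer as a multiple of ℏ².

m_l ∈ {-3, -2, -1, 0, 1, 2, 3}.
Σ m_l² = l(l+1)(2l+1)/3 = 3·4·7/3 = 28.

Σ(L_z)² = 28 ℏ²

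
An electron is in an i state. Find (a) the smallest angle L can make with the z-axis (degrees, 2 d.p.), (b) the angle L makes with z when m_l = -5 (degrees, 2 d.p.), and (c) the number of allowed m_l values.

An i state has l = 6.
cos θ_min = 6/√42, so θ_min ≈ 22.21°.
For m_l = -5: cos θ = -5/√42, θ ≈ 140.49°.
There are 2l+1 = 13 values of m_l.

θ_min ≈ 22.21°; θ(m_l=-5) ≈ 140.49°; 13 values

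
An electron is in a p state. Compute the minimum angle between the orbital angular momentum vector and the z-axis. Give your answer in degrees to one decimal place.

For a p orbital, l = 1.
|L|² = l(l+1)ℏ² = 2ℏ², so |L| = √2 ℏ.
The smallest angle corresponds to the largest L_z, i.e. m_l = l = 1, giving L_z = 1ℏ.
cos θ_min = 1/√2, so θ_min ≈ 45.0°.

θ_min ≈ 45.0°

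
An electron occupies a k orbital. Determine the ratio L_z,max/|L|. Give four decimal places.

The letter k corresponds to l = 7.
|L| = 2√14 ℏ ≈ 7.4833ℏ, while L_z,max = lℏ = 7ℏ.
L_z,max/|L| = 7/√56 = 0.9354.

L_z,max/|L| = 0.9354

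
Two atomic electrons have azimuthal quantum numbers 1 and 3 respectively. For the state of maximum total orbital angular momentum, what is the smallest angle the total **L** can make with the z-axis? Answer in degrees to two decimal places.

θ_min ≈ 26.57°

By the triangle rule, |l₁ − l₂| ≤ L ≤ l₁ + l₂.
L ∈ {2, 3, 4}.
The maximum is L = 4, with |L_tot| = ℏ√(4·5) = 2√5 ℏ.
The minimum angle with z is arccos(4/√20) ≈ 26.57°.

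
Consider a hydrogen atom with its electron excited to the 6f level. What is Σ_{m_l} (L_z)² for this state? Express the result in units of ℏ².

The 6f level has l = 3.
The allowed m_l values are -3, -2, -1, 0, 1, 2, 3.
Σ m_l² = l(l+1)(2l+1)/3 = 3·4·7/3 = 28.

Σ(L_z)² = 28 ℏ²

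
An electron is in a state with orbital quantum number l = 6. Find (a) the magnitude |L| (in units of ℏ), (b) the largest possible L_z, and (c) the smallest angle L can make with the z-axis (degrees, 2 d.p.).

|L| = √42 ℏ ≈ 6.481ℏ; L_z,max = 6ℏ; θ_min ≈ 22.21°

|L| = ℏ√(6·7) = √42 ℏ ≈ 6.481ℏ.
L_z,max = lℏ = 6ℏ.
cos θ_min = 6/√42, so θ_min ≈ 22.21°.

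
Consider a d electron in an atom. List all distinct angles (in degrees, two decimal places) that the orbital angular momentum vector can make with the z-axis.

The letter d corresponds to l = 2.
|L|² = l(l+1)ℏ² = 6ℏ², so |L| = √6 ℏ.
cos θ = m_l/√6 for each m_l ∈ {-2, -1, 0, 1, 2}.

θ ∈ {35.26°, 65.91°, 90.00°, 114.09°, 144.74°}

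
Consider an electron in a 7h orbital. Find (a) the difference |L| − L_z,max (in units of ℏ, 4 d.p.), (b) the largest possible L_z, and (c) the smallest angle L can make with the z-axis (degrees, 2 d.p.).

For 7h, l = 5.
|L| − L_z,max = (√30 − 5)ℏ ≈ 0.4772ℏ.
L_z,max = lℏ = 5ℏ.
cos θ_min = 5/√30, so θ_min ≈ 24.09°.

|L|−L_z,max ≈ 0.4772ℏ; L_z,max = 5ℏ; θ_min ≈ 24.09°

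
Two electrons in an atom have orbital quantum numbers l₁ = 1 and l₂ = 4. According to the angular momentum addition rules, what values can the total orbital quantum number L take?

L = 3, 4, 5

Angular momentum addition gives L = |l₁ − l₂|, …, l₁ + l₂.
So L can be 3, 4, 5.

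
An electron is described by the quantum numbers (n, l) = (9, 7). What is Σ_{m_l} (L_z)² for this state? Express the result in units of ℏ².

Σ(L_z)² = 280 ℏ²

The allowed m_l values are -7, -6, -5, -4, -3, -2, -1, 0, 1, 2, 3, 4, 5, 6, 7.
Summing m² from −7 to 7: Σ m_l² = 280.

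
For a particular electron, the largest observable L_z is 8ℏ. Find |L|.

|L| = 6√2 ℏ ≈ 8.485ℏ

L_z,max = lℏ, so l = 8.
|L| = ℏ√(l(l+1)) = 6√2 ℏ.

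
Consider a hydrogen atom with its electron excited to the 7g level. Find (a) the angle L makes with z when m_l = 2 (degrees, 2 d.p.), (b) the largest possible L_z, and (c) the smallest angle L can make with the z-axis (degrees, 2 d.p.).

The 7g level has l = 4.
For m_l = 2: cos θ = 2/√20, θ ≈ 63.43°.
L_z,max = lℏ = 4ℏ.
cos θ_min = 4/√20, so θ_min ≈ 26.57°.

θ(m_l=2) ≈ 63.43°; L_z,max = 4ℏ; θ_min ≈ 26.57°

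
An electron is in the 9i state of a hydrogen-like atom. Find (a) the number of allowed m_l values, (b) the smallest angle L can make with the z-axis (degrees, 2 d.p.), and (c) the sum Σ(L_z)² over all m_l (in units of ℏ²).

13 values; θ_min ≈ 22.21°; Σ(L_z)² = 182 ℏ²

9i means n = 9, l = 6.
There are 2l+1 = 13 values of m_l.
cos θ_min = 6/√42, so θ_min ≈ 22.21°.
Σ m_l² = 182, so Σ(L_z)² = 182 ℏ².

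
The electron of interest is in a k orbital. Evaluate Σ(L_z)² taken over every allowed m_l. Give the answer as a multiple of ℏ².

Σ(L_z)² = 280 ℏ²

A k state has l = 7.
The allowed m_l values are -7, -6, -5, -4, -3, -2, -1, 0, 1, 2, 3, 4, 5, 6, 7.
Summing m² from −7 to 7: Σ m_l² = 280.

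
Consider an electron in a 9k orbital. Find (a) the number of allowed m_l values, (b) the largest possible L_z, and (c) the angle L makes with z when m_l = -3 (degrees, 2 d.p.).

For 9k, l = 7.
There are 2l+1 = 15 values of m_l.
L_z,max = lℏ = 7ℏ.
For m_l = -3: cos θ = -3/√56, θ ≈ 113.63°.

15 values; L_z,max = 7ℏ; θ(m_l=-3) ≈ 113.63°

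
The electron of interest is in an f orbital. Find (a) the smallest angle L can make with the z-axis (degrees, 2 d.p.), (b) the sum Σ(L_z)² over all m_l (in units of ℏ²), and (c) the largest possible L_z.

The letter f corresponds to l = 3.
cos θ_min = 3/√12, so θ_min ≈ 30.00°.
Σ m_l² = 28, so Σ(L_z)² = 28 ℏ².
L_z,max = lℏ = 3ℏ.

θ_min ≈ 30.00°; Σ(L_z)² = 28 ℏ²; L_z,max = 3ℏ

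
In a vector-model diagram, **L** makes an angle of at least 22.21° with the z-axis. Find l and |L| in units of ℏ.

cos θ_min = l/√(l(l+1)) = √(l/(l+1)), so l/(l+1) = cos²(22.21°) = 0.8571.
Thus l = 0.8571/(1 − 0.8571) ≈ 6.
Then |L| = ℏ√(6·7) = √42 ℏ.

l = 6, |L| = √42 ℏ ≈ 6.481ℏ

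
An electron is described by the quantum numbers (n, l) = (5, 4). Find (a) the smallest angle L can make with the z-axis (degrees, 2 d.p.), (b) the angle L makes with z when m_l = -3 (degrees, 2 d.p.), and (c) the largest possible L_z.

θ_min ≈ 26.57°; θ(m_l=-3) ≈ 132.13°; L_z,max = 4ℏ

cos θ_min = 4/√20, so θ_min ≈ 26.57°.
For m_l = -3: cos θ = -3/√20, θ ≈ 132.13°.
L_z,max = lℏ = 4ℏ.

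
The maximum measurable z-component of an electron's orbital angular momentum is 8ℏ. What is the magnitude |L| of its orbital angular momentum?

|L| = 6√2 ℏ ≈ 8.485ℏ

L_z,max = lℏ, so l = 8.
|L| = √(l(l+1)) ℏ = 6√2 ℏ.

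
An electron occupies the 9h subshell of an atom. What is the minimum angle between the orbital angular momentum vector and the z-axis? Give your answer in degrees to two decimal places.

For 9h, l = 5.
|L|² = l(l+1)ℏ² = 30ℏ², so |L| = √30 ℏ.
The smallest angle corresponds to the largest L_z, i.e. m_l = l = 5, giving L_z = 5ℏ.
cos θ_min = 5/√30, so θ_min ≈ 24.09°.

θ_min ≈ 24.09°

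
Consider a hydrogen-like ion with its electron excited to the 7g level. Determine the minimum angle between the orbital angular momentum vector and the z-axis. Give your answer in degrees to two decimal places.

θ_min ≈ 26.57°

The 7g level has l = 4.
|L| = ℏ√(l(l+1)) = 2√5 ℏ.
The smallest angle corresponds to the largest L_z, i.e. m_l = l = 4, giving L_z = 4ℏ.
cos θ_min = 4/√20, so θ_min ≈ 26.57°.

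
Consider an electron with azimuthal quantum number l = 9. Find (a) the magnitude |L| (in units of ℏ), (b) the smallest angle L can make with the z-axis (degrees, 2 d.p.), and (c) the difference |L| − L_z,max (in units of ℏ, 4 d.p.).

|L| = 3√10 ℏ ≈ 9.487ℏ; θ_min ≈ 18.43°; |L|−L_z,max ≈ 0.4868ℏ

|L| = ℏ√(9·10) = 3√10 ℏ ≈ 9.487ℏ.
cos θ_min = 9/√90, so θ_min ≈ 18.43°.
|L| − L_z,max = (3√10 − 9)ℏ ≈ 0.4868ℏ.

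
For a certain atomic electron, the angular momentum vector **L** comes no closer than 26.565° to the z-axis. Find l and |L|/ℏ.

l = 4, |L| = 2√5 ℏ ≈ 4.472ℏ

cos²θ_min = l/(l+1) = 0.8000.
Thus l = 0.8000/(1 − 0.8000) ≈ 4.
Then |L| = ℏ√(4·5) = 2√5 ℏ.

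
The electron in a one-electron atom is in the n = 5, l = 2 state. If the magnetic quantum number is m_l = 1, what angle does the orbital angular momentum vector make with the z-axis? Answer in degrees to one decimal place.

θ ≈ 65.9°

|L| = √(l(l+1)) ℏ = √6 ℏ.
L_z = m_l ℏ = 1ℏ.
cos θ = L_z/|L| = 1/√6, so θ ≈ 65.9°.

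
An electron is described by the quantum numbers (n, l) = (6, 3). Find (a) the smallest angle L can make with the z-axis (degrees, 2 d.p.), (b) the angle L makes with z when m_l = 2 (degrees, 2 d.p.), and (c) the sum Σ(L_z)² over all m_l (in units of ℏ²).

cos θ_min = 3/√12, so θ_min ≈ 30.00°.
For m_l = 2: cos θ = 2/√12, θ ≈ 54.74°.
Σ m_l² = 28, so Σ(L_z)² = 28 ℏ².

θ_min ≈ 30.00°; θ(m_l=2) ≈ 54.74°; Σ(L_z)² = 28 ℏ²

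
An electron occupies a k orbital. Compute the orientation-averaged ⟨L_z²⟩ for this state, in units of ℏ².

⟨L_z²⟩ = 18.67 ℏ²

K corresponds to l = 7.
m_l ∈ {-7, -6, -5, -4, -3, -2, -1, 0, 1, 2, 3, 4, 5, 6, 7}.
⟨L_z²⟩ = ℏ²·(Σ m_l²)/(2l+1) = ℏ²·280/15 = 18.67ℏ².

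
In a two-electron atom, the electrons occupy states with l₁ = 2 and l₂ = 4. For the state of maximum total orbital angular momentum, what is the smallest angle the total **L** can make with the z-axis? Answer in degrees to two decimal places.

Angular momentum addition gives L = |l₁ − l₂|, …, l₁ + l₂.
Allowed values: L = 2, 3, 4, 5, 6.
The maximum is L = 6, with |L_tot| = ℏ√(6·7) = √42 ℏ.
The minimum angle with z is arccos(6/√42) ≈ 22.21°.

θ_min ≈ 22.21°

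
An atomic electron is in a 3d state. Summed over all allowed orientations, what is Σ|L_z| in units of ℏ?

For 3d, l = 2.
m_l ∈ {-2, -1, 0, 1, 2}.
Σ|m_l| = 2·2(2+1)/2 = 6.

Σ|L_z| = 6 ℏ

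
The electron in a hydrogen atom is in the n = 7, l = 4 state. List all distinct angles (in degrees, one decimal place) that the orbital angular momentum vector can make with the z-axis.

|L| = √(l(l+1)) ℏ = 2√5 ℏ.
cos θ = m_l/√20 for each m_l ∈ {-4, -3, -2, -1, 0, 1, 2, 3, 4}.

θ ∈ {26.6°, 47.9°, 63.4°, 77.1°, 90.0°, 102.9°, 116.6°, 132.1°, 153.4°}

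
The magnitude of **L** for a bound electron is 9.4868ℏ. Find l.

Since |L|² = l(l+1)ℏ², l(l+1) = 90.
l² + l − 90 = 0 ⇒ l = 9.

l = 9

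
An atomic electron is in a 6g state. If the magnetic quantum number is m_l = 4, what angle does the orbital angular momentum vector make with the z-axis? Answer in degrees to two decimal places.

6g means n = 6, l = 4.
|L| = ℏ√(l(l+1)) = 2√5 ℏ.
L_z = m_l ℏ = 4ℏ.
cos θ = L_z/|L| = 4/√20, so θ ≈ 26.57°.

θ ≈ 26.57°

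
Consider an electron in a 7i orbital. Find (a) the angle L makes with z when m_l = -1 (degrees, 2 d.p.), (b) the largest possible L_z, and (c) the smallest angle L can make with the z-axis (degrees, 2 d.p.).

θ(m_l=-1) ≈ 98.88°; L_z,max = 6ℏ; θ_min ≈ 22.21°

The 7i subshell has l = 6.
For m_l = -1: cos θ = -1/√42, θ ≈ 98.88°.
L_z,max = lℏ = 6ℏ.
cos θ_min = 6/√42, so θ_min ≈ 22.21°.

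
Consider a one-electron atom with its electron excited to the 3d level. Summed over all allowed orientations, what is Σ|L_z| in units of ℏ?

Σ|L_z| = 6 ℏ

The 3d level has l = 2.
The allowed m_l values are -2, -1, 0, 1, 2.
Σ|m_l| = 2(1+2+…+2) = 6.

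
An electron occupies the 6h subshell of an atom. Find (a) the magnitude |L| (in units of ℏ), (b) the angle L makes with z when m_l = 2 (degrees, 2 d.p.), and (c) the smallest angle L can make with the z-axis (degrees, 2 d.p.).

|L| = √30 ℏ ≈ 5.477ℏ; θ(m_l=2) ≈ 68.58°; θ_min ≈ 24.09°

6h means n = 6, l = 5.
|L| = ℏ√(5·6) = √30 ℏ ≈ 5.477ℏ.
For m_l = 2: cos θ = 2/√30, θ ≈ 68.58°.
cos θ_min = 5/√30, so θ_min ≈ 24.09°.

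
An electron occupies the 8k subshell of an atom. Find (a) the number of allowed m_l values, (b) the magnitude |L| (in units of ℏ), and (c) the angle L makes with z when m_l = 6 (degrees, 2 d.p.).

8k means n = 8, l = 7.
There are 2l+1 = 15 values of m_l.
|L| = ℏ√(7·8) = 2√14 ℏ ≈ 7.483ℏ.
For m_l = 6: cos θ = 6/√56, θ ≈ 36.70°.

15 values; |L| = 2√14 ℏ ≈ 7.483ℏ; θ(m_l=6) ≈ 36.70°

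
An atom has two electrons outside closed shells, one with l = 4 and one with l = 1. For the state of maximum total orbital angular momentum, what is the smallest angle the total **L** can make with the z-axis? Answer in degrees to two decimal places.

The total orbital quantum number L ranges from |l₁ − l₂| to l₁ + l₂ in integer steps.
Allowed values: L = 3, 4, 5.
The maximum is L = 5, with |L_tot| = ℏ√(5·6) = √30 ℏ.
The minimum angle with z is arccos(5/√30) ≈ 24.09°.

θ_min ≈ 24.09°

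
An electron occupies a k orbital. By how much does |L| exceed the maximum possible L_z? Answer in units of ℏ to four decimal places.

The letter k corresponds to l = 7.
|L| = 2√14 ℏ ≈ 7.4833ℏ, while L_z,max = lℏ = 7ℏ.
The difference is (2√14 − 7)ℏ ≈ 0.4833ℏ.

|L| − L_z,max ≈ 0.4833ℏ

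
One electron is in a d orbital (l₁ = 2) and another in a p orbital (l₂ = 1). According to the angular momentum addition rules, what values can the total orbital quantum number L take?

L = 1, 2, 3

Angular momentum addition gives L = |l₁ − l₂|, …, l₁ + l₂.
L ∈ {1, 2, 3}.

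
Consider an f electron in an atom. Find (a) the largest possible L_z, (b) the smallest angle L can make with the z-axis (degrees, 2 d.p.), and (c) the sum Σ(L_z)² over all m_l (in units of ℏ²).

The letter f corresponds to l = 3.
L_z,max = lℏ = 3ℏ.
cos θ_min = 3/√12, so θ_min ≈ 30.00°.
Σ m_l² = 28, so Σ(L_z)² = 28 ℏ².

L_z,max = 3ℏ; θ_min ≈ 30.00°; Σ(L_z)² = 28 ℏ²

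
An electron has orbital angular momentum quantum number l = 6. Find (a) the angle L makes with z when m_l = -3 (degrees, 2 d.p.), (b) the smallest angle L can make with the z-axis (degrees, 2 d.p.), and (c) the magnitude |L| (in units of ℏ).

For m_l = -3: cos θ = -3/√42, θ ≈ 117.58°.
cos θ_min = 6/√42, so θ_min ≈ 22.21°.
|L| = ℏ√(6·7) = √42 ℏ ≈ 6.481ℏ.

θ(m_l=-3) ≈ 117.58°; θ_min ≈ 22.21°; |L| = √42 ℏ ≈ 6.481ℏ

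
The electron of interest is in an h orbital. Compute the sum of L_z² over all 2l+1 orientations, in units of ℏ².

The letter h corresponds to l = 5.
The allowed m_l values are -5, -4, -3, -2, -1, 0, 1, 2, 3, 4, 5.
Σ m_l² = l(l+1)(2l+1)/3 = 5·6·11/3 = 110.

Σ(L_z)² = 110 ℏ²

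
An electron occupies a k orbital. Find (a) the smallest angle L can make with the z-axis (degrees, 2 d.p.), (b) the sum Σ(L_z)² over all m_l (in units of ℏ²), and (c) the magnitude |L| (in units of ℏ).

θ_min ≈ 20.70°; Σ(L_z)² = 280 ℏ²; |L| = 2√14 ℏ ≈ 7.483ℏ

A k state has l = 7.
cos θ_min = 7/√56, so θ_min ≈ 20.70°.
Σ m_l² = 280, so Σ(L_z)² = 280 ℏ².
|L| = ℏ√(7·8) = 2√14 ℏ ≈ 7.483ℏ.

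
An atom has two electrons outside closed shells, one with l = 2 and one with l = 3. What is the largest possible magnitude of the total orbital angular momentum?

The total orbital quantum number L ranges from |l₁ − l₂| to l₁ + l₂ in integer steps.
So L can be 1, 2, 3, 4, 5.
The largest magnitude corresponds to L = 5: |L_tot| = ℏ√(5·6) = √30 ℏ.

|L_tot|_max = √30 ℏ ≈ 5.477ℏ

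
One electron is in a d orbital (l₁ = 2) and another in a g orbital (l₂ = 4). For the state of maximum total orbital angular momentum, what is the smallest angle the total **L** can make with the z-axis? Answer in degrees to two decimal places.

θ_min ≈ 22.21°

The total orbital quantum number L ranges from |l₁ − l₂| to l₁ + l₂ in integer steps.
L ∈ {2, 3, 4, 5, 6}.
The maximum is L = 6, with |L_tot| = ℏ√(6·7) = √42 ℏ.
The minimum angle with z is arccos(6/√42) ≈ 22.21°.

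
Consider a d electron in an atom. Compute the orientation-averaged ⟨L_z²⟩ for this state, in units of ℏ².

For a d orbital, l = 2.
m_l runs from −2 to 2, i.e. {-2, -1, 0, 1, 2}.
Average of L_z² over 5 states: 10/5 ℏ² = 2 ℏ².

⟨L_z²⟩ = 2 ℏ²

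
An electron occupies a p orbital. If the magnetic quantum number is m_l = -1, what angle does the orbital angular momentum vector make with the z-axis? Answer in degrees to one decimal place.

θ ≈ 135.0°

A p state has l = 1.
|L|² = l(l+1)ℏ² = 2ℏ², so |L| = √2 ℏ.
L_z = m_l ℏ = −1ℏ.
cos θ = L_z/|L| = -1/√2, so θ ≈ 135.0°.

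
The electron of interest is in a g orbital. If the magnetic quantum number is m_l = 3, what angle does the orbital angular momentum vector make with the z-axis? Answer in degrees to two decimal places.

For a g orbital, l = 4.
|L|² = l(l+1)ℏ² = 20ℏ², so |L| = 2√5 ℏ.
L_z = m_l ℏ = 3ℏ.
cos θ = L_z/|L| = 3/√20, so θ ≈ 47.87°.

θ ≈ 47.87°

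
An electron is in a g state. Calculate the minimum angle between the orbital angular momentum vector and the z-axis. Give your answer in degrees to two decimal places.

θ_min ≈ 26.57°

For a g orbital, l = 4.
|L|² = l(l+1)ℏ² = 20ℏ², so |L| = 2√5 ℏ.
The smallest angle corresponds to the largest L_z, i.e. m_l = l = 4, giving L_z = 4ℏ.
cos θ_min = 4/√20, so θ_min ≈ 26.57°.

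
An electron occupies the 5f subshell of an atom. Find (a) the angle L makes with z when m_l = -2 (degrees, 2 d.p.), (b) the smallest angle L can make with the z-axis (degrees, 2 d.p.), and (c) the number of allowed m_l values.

θ(m_l=-2) ≈ 125.26°; θ_min ≈ 30.00°; 7 values

5f means n = 5, l = 3.
For m_l = -2: cos θ = -2/√12, θ ≈ 125.26°.
cos θ_min = 3/√12, so θ_min ≈ 30.00°.
There are 2l+1 = 7 values of m_l.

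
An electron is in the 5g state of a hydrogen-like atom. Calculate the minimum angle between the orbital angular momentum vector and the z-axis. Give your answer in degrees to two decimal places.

5g means n = 5, l = 4.
|L|² = l(l+1)ℏ² = 20ℏ², so |L| = 2√5 ℏ.
The smallest angle corresponds to the largest L_z, i.e. m_l = l = 4, giving L_z = 4ℏ.
cos θ_min = 4/√20, so θ_min ≈ 26.57°.

θ_min ≈ 26.57°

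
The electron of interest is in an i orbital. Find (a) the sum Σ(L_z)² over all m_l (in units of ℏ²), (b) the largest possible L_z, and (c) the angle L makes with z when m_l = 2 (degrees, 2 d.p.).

Σ(L_z)² = 182 ℏ²; L_z,max = 6ℏ; θ(m_l=2) ≈ 72.02°

The letter i corresponds to l = 6.
Σ m_l² = 182, so Σ(L_z)² = 182 ℏ².
L_z,max = lℏ = 6ℏ.
For m_l = 2: cos θ = 2/√42, θ ≈ 72.02°.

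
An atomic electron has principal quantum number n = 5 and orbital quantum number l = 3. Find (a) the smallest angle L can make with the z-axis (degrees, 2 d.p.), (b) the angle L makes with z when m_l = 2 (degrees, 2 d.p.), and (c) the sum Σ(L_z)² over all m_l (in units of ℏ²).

cos θ_min = 3/√12, so θ_min ≈ 30.00°.
For m_l = 2: cos θ = 2/√12, θ ≈ 54.74°.
Σ m_l² = 28, so Σ(L_z)² = 28 ℏ².

θ_min ≈ 30.00°; θ(m_l=2) ≈ 54.74°; Σ(L_z)² = 28 ℏ²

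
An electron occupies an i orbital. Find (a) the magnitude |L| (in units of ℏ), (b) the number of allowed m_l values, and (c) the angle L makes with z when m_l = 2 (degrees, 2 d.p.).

|L| = √42 ℏ ≈ 6.481ℏ; 13 values; θ(m_l=2) ≈ 72.02°

An i state has l = 6.
|L| = ℏ√(6·7) = √42 ℏ ≈ 6.481ℏ.
There are 2l+1 = 13 values of m_l.
For m_l = 2: cos θ = 2/√42, θ ≈ 72.02°.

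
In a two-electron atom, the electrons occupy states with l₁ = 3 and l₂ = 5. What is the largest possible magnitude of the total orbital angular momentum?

|L_tot|_max = 6√2 ℏ ≈ 8.485ℏ

The total orbital quantum number L ranges from |l₁ − l₂| to l₁ + l₂ in integer steps.
L ∈ {2, 3, 4, 5, 6, 7, 8}.
The largest magnitude corresponds to L = 8: |L_tot| = ℏ√(8·9) = 6√2 ℏ.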